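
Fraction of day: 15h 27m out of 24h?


0.6438 (64.38%)

Total minutes: 15×60 + 27 = 927
Day = 24×60 = 1440 minutes
Fraction = 927/1440 ≈ 0.6438
As a percentage: 927/1440 × 100 ≈ 64.38%


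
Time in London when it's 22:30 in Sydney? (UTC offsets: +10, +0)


Time difference = UTC+0 - UTC+10 = -10 hours
New hour = (22 -10) mod 24
= 12 mod 24 = 12
Minutes unchanged → 12:30

12:30


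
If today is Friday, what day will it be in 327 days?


Start: Friday (index 4)
(4 + 327) mod 7
= 331 mod 7
= 2
Index 2 → Wednesday

Wednesday


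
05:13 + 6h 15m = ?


11:28

Start: 313 minutes from midnight
Add: 375 minutes
Total: 688 minutes
Hours: 688 ÷ 60 = 11 remainder 28


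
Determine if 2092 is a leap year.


Yes

Rules: divisible by 4 AND (not by 100 OR by 400)
2092 ÷ 4 = 523 exactly → divisible by 4
2092 ÷ 100 = 20 remainder 92 → not divisible by 100
Divisible by 4 but not by 100 → leap year


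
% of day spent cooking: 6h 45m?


Time: 405 minutes
Day: 1440 minutes
Percentage = (405/1440) × 100 ≈ 28.1%

28.1%


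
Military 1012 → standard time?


Hour: 10
10 < 12 → AM

10:12 AM


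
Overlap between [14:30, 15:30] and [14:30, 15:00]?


Meeting A: 870-930 (in minutes from midnight)
Meeting B: 870-900
Overlap start = max(870, 870) = 870
Overlap end = min(930, 900) = 900
Overlap = max(0, 900 - 870) = 30 min

30 minutes


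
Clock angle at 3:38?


Hour hand = 3×30 + 38×0.5 = 109.0°
Minute hand = 38×6 = 228°
Difference = |109.0 - 228| = 119.0°

119.0°


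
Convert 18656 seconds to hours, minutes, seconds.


Hours: 18656 ÷ 3600 = 5 remainder 656
Minutes: 656 ÷ 60 = 10 remainder 56
Seconds: 56

5h 10m 56s


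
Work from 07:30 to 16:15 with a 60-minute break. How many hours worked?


7h 45m (465 minutes)

Total time = (16×60+15) - (7×60+30)
= 975 - 450 = 525 min
Minus break: 525 - 60 = 465 min
= 7h 45m


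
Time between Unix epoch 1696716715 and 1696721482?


4767 seconds (1.3 hours / 0.06 days)

Difference = 1696721482 - 1696716715 = 4767 seconds
In hours: 4767 / 3600 ≈ 1.3
In days: 4767 / 86400 ≈ 0.06


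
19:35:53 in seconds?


70553 seconds

Hours: 19 × 3600 = 68400
Minutes: 35 × 60 = 2100
Seconds: 53
Total = 68400 + 2100 + 53 = 70553


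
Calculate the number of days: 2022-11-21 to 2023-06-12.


From November 21, 2022 to June 12, 2023
Rest of November 2022: 30 - 21 = 9
Full months: December 31, January 31, February 2023 28, March 31, April 30, May 31
Days into June 2023: 12
Total = 9 + 31 + 31 + 28 + 31 + 30 + 31 + 12 = 203 days

203 days


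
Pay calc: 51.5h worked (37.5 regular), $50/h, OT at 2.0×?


$3275.00

Regular: 37.5h × $50 = $1875.00
Overtime: 51.5 - 37.5 = 14.0h
OT pay: 14.0h × $50 × 2.0 = $1400.00
Total = $1875.00 + $1400.00 = $3275.00


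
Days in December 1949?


Month: December (month 12)
December has 31 days

31 days


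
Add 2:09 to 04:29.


06:38

Start: 269 minutes from midnight
Add: 129 minutes
Total: 398 minutes
Hours: 398 ÷ 60 = 6 remainder 38


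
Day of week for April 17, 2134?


Saturday

Zeller's congruence:
q=17, m=4, k=34, j=21
h = (17 + ⌊13×5/5⌋ + 34 + ⌊34/4⌋ + ⌊21/4⌋ - 2×21) mod 7
= (17 + 13 + 34 + 8 + 5 - 42) mod 7
= 35 mod 7 = 0
h=0 → Saturday


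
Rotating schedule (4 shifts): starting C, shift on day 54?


Shifts: A, B, C, D
Start: C (index 2)
Day 54: (2 + 54 - 1) mod 4
= 55 mod 4
= 3
Index 3 → shift D

Shift D


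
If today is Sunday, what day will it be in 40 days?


Friday

Start: Sunday (index 6)
(6 + 40) mod 7
= 46 mod 7
= 4
Index 4 → Friday


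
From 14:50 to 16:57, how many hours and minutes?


End time in minutes: 16×60 + 57 = 1017
Start time in minutes: 14×60 + 50 = 890
Difference = 1017 - 890 = 127 minutes
= 2 hours 7 minutes

2h 7m


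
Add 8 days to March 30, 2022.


April 7, 2022

Start: March 30, 2022
Add 8 days
March 30 → April 1: 31 - 30 + 1 = 2 days (8 - 2 = 6 left)
April 1 + 6 = April 7, 2022


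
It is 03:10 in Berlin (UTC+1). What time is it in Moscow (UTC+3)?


05:10

Time difference = UTC+3 - UTC+1 = +2 hours
New hour = (3 + 2) mod 24
= 5 mod 24 = 5
Minutes unchanged → 05:10


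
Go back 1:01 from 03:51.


Start: 231 minutes from midnight
Subtract: 61 minutes
Remaining: 231 - 61 = 170
Hours: 2, Minutes: 50

02:50


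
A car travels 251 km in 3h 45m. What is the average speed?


66.9 km/h

Distance: 251 km
Time: 3h 45m = 225 min = 225/60 = 15/4 hours
Speed = 251 ÷ (15/4) = 251 × 4 / 15 = 1004/15 ≈ 66.9 km/h


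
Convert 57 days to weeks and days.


Weeks: 57 ÷ 7 = 8 remainder 1

8 weeks 1 days


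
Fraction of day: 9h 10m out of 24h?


Total minutes: 9×60 + 10 = 550
Day = 24×60 = 1440 minutes
Fraction = 550/1440 ≈ 0.3819
As a percentage: 550/1440 × 100 ≈ 38.19%

0.3819 (38.19%)


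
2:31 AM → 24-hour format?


Input: 2:31 AM
AM hour stays: 2

02:31


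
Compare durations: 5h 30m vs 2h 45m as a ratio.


2:1 (2.00)

Duration 1: 330 minutes
Duration 2: 165 minutes
Ratio = 330:165
GCD = 165
Simplified = 2:1
As a decimal: 2/1 = 2.00


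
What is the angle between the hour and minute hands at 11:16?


118.0°

Hour hand = 11×30 + 16×0.5 = 338.0°
Minute hand = 16×6 = 96°
Difference = |338.0 - 96| = 242.0°
Since > 180°: 360 - 242.0 = 118.0°


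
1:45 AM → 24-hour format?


01:45

Input: 1:45 AM
AM hour stays: 1


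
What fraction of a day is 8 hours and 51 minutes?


0.3688 (36.88%)

Total minutes: 8×60 + 51 = 531
Day = 24×60 = 1440 minutes
Fraction = 531/1440 ≈ 0.3688
As a percentage: 531/1440 × 100 ≈ 36.88%


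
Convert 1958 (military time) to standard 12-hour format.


Hour: 19
19 - 12 = 7 → PM

7:58 PM


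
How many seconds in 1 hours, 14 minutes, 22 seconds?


4462 seconds

Hours: 1 × 3600 = 3600
Minutes: 14 × 60 = 840
Seconds: 22
Total = 3600 + 840 + 22 = 4462


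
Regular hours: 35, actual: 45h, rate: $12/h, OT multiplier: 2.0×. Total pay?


Regular: 35h × $12 = $420.00
Overtime: 45 - 35 = 10h
OT pay: 10h × $12 × 2.0 = $240.00
Total = $420.00 + $240.00 = $660.00

$660.00


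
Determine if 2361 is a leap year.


Rules: divisible by 4 AND (not by 100 OR by 400)
2361 ÷ 4 = 590 remainder 1 → not divisible by 4
Not divisible by 4 → not a leap year

No


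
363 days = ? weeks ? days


Weeks: 363 ÷ 7 = 51 remainder 6

51 weeks 6 days


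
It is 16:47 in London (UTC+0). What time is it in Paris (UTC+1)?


17:47

Time difference = UTC+1 - UTC+0 = +1 hours
New hour = (16 + 1) mod 24
= 17 mod 24 = 17
Minutes unchanged → 17:47


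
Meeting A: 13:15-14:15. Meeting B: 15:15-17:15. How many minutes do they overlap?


Meeting A: 795-855 (in minutes from midnight)
Meeting B: 915-1035
Overlap start = max(795, 915) = 915
Overlap end = min(855, 1035) = 855
Overlap = max(0, 855 - 915) = 0 min

0 minutes


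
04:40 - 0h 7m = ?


04:33

Start: 280 minutes from midnight
Subtract: 7 minutes
Remaining: 280 - 7 = 273
Hours: 4, Minutes: 33


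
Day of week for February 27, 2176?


Zeller's congruence:
q=27, m=14, k=75, j=21
h = (27 + ⌊13×15/5⌋ + 75 + ⌊75/4⌋ + ⌊21/4⌋ - 2×21) mod 7
= (27 + 39 + 75 + 18 + 5 - 42) mod 7
= 122 mod 7 = 3
h=3 → Tuesday

Tuesday


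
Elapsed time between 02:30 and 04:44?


End time in minutes: 4×60 + 44 = 284
Start time in minutes: 2×60 + 30 = 150
Difference = 284 - 150 = 134 minutes
= 2 hours 14 minutes

2h 14m


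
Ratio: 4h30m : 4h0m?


Duration 1: 270 minutes
Duration 2: 240 minutes
Ratio = 270:240
GCD = 30
Simplified = 9:8
As a decimal: 9/8 ≈ 1.13

9:8 (1.13)


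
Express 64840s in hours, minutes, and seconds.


18h 0m 40s

Hours: 64840 ÷ 3600 = 18 remainder 40
Minutes: 40 ÷ 60 = 0 remainder 40
Seconds: 40


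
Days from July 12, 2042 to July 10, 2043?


From July 12, 2042 to July 10, 2043
Rest of July 2042: 31 - 12 = 19
Full months: August 31, September 30, October 31, November 30, December 31, January 31, February 2043 28, March 31, April 30, May 31, June 30
Days into July 2043: 10
Total = 19 + 31 + 30 + 31 + 30 + 31 + 31 + 28 + 31 + 30 + 31 + 30 + 10 = 363 days

363 days


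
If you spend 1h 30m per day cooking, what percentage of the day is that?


Time: 90 minutes
Day: 1440 minutes
Percentage = (90/1440) × 100 ≈ 6.3%

6.3%


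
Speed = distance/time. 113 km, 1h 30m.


75.3 km/h

Distance: 113 km
Time: 1h 30m = 90 min = 90/60 = 3/2 hours
Speed = 113 ÷ (3/2) = 113 × 2 / 3 = 226/3 ≈ 75.3 km/h


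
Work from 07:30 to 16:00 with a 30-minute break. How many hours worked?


8h 0m (480 minutes)

Total time = (16×60+0) - (7×60+30)
= 960 - 450 = 510 min
Minus break: 510 - 30 = 480 min
= 8h 0m


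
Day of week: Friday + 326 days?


Start: Friday (index 4)
(4 + 326) mod 7
= 330 mod 7
= 1
Index 1 → Tuesday

Tuesday


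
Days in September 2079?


30 days

Month: September (month 9)
September has 30 days


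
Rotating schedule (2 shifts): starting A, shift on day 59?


Shift A

Shifts: A, B
Start: A (index 0)
Day 59: (0 + 59 - 1) mod 2
= 58 mod 2
= 0
Index 0 → shift A


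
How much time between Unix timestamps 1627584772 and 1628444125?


Difference = 1628444125 - 1627584772 = 859353 seconds
In hours: 859353 / 3600 ≈ 238.7
In days: 859353 / 86400 ≈ 9.95

859353 seconds (238.7 hours / 9.95 days)


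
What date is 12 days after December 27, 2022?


January 8, 2023

Start: December 27, 2022
Add 12 days
December 27 → January 1: 31 - 27 + 1 = 5 days (12 - 5 = 7 left)
January 1 + 7 = January 8, 2023


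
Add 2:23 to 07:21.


09:44

Start: 441 minutes from midnight
Add: 143 minutes
Total: 584 minutes
Hours: 584 ÷ 60 = 9 remainder 44


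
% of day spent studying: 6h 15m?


26.0%

Time: 375 minutes
Day: 1440 minutes
Percentage = (375/1440) × 100 ≈ 26.0%


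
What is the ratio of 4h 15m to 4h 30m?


17:18 (0.94)

Duration 1: 255 minutes
Duration 2: 270 minutes
Ratio = 255:270
GCD = 15
Simplified = 17:18
As a decimal: 17/18 ≈ 0.94


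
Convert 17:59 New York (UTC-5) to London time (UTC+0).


Time difference = UTC+0 - UTC-5 = +5 hours
New hour = (17 + 5) mod 24
= 22 mod 24 = 22
Minutes unchanged → 22:59

22:59


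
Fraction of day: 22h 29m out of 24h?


0.9368 (93.68%)

Total minutes: 22×60 + 29 = 1349
Day = 24×60 = 1440 minutes
Fraction = 1349/1440 ≈ 0.9368
As a percentage: 1349/1440 × 100 ≈ 93.68%


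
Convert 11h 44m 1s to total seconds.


42241 seconds

Hours: 11 × 3600 = 39600
Minutes: 44 × 60 = 2640
Seconds: 1
Total = 39600 + 2640 + 1 = 42241


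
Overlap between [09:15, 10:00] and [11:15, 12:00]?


Meeting A: 555-600 (in minutes from midnight)
Meeting B: 675-720
Overlap start = max(555, 675) = 675
Overlap end = min(600, 720) = 600
Overlap = max(0, 600 - 675) = 0 min

0 minutes


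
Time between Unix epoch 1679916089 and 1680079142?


163053 seconds (45.3 hours / 1.89 days)

Difference = 1680079142 - 1679916089 = 163053 seconds
In hours: 163053 / 3600 ≈ 45.3
In days: 163053 / 86400 ≈ 1.89


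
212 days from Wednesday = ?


Friday

Start: Wednesday (index 2)
(2 + 212) mod 7
= 214 mod 7
= 4
Index 4 → Friday


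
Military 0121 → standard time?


1:21 AM

Hour: 1
1 < 12 → AM


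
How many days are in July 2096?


31 days

Month: July (month 7)
July has 31 days


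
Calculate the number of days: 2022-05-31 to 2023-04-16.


From May 31, 2022 to April 16, 2023
Rest of May 2022: 31 - 31 = 0
Full months: June 30, July 31, August 31, September 30, October 31, November 30, December 31, January 31, February 2023 28, March 31
Days into April 2023: 16
Total = 0 + 30 + 31 + 31 + 30 + 31 + 30 + 31 + 31 + 28 + 31 + 16 = 320 days

320 days


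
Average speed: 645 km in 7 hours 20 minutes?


88.0 km/h

Distance: 645 km
Time: 7h 20m = 440 min = 440/60 = 22/3 hours
Speed = 645 ÷ (22/3) = 645 × 3 / 22 = 1935/22 ≈ 88.0 km/h


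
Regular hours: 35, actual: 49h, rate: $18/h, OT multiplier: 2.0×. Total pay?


Regular: 35h × $18 = $630.00
Overtime: 49 - 35 = 14h
OT pay: 14h × $18 × 2.0 = $504.00
Total = $630.00 + $504.00 = $1134.00

$1134.00


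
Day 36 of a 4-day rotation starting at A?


Shift D

Shifts: A, B, C, D
Start: A (index 0)
Day 36: (0 + 36 - 1) mod 4
= 35 mod 4
= 3
Index 3 → shift D


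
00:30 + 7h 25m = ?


07:55

Start: 30 minutes from midnight
Add: 445 minutes
Total: 475 minutes
Hours: 475 ÷ 60 = 7 remainder 55


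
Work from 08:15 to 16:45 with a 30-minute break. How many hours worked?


8h 0m (480 minutes)

Total time = (16×60+45) - (8×60+15)
= 1005 - 495 = 510 min
Minus break: 510 - 30 = 480 min
= 8h 0m


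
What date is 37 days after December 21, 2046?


January 27, 2047

Start: December 21, 2046
Add 37 days
December 21 → January 1: 31 - 21 + 1 = 11 days (37 - 11 = 26 left)
January 1 + 26 = January 27, 2047


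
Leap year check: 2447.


Rules: divisible by 4 AND (not by 100 OR by 400)
2447 ÷ 4 = 611 remainder 3 → not divisible by 4
Not divisible by 4 → not a leap year

No


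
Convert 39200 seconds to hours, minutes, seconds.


10h 53m 20s

Hours: 39200 ÷ 3600 = 10 remainder 3200
Minutes: 3200 ÷ 60 = 53 remainder 20
Seconds: 20


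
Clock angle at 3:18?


9.0°

Hour hand = 3×30 + 18×0.5 = 99.0°
Minute hand = 18×6 = 108°
Difference = |99.0 - 108| = 9.0°


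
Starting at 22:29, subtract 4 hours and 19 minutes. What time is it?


18:10

Start: 1349 minutes from midnight
Subtract: 259 minutes
Remaining: 1349 - 259 = 1090
Hours: 18, Minutes: 10


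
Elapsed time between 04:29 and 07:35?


3h 6m

End time in minutes: 7×60 + 35 = 455
Start time in minutes: 4×60 + 29 = 269
Difference = 455 - 269 = 186 minutes
= 3 hours 6 minutes


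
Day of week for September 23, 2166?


Zeller's congruence:
q=23, m=9, k=66, j=21
h = (23 + ⌊13×10/5⌋ + 66 + ⌊66/4⌋ + ⌊21/4⌋ - 2×21) mod 7
= (23 + 26 + 66 + 16 + 5 - 42) mod 7
= 94 mod 7 = 3
h=3 → Tuesday

Tuesday


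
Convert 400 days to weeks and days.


Weeks: 400 ÷ 7 = 57 remainder 1

57 weeks 1 days


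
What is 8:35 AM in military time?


08:35

Input: 8:35 AM
AM hour stays: 8


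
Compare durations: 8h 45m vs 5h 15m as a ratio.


5:3 (1.67)

Duration 1: 525 minutes
Duration 2: 315 minutes
Ratio = 525:315
GCD = 105
Simplified = 5:3
As a decimal: 5/3 ≈ 1.67


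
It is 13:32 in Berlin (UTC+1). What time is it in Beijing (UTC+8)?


Time difference = UTC+8 - UTC+1 = +7 hours
New hour = (13 + 7) mod 24
= 20 mod 24 = 20
Minutes unchanged → 20:32

20:32


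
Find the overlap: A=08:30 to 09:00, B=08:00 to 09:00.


30 minutes

Meeting A: 510-540 (in minutes from midnight)
Meeting B: 480-540
Overlap start = max(510, 480) = 510
Overlap end = min(540, 540) = 540
Overlap = max(0, 540 - 510) = 30 min


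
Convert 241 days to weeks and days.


34 weeks 3 days

Weeks: 241 ÷ 7 = 34 remainder 3


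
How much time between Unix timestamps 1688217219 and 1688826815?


609596 seconds (169.3 hours / 7.06 days)

Difference = 1688826815 - 1688217219 = 609596 seconds
In hours: 609596 / 3600 ≈ 169.3
In days: 609596 / 86400 ≈ 7.06


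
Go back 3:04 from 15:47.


Start: 947 minutes from midnight
Subtract: 184 minutes
Remaining: 947 - 184 = 763
Hours: 12, Minutes: 43

12:43


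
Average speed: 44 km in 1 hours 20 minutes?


Distance: 44 km
Time: 1h 20m = 80 min = 80/60 = 4/3 hours
Speed = 44 ÷ (4/3) = 44 × 3 / 4 = 132/4 = 33.0 km/h

33.0 km/h


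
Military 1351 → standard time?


1:51 PM

Hour: 13
13 - 12 = 1 → PM


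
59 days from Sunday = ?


Start: Sunday (index 6)
(6 + 59) mod 7
= 65 mod 7
= 2
Index 2 → Wednesday

Wednesday


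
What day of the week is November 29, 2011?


Zeller's congruence:
q=29, m=11, k=11, j=20
h = (29 + ⌊13×12/5⌋ + 11 + ⌊11/4⌋ + ⌊20/4⌋ - 2×20) mod 7
= (29 + 31 + 11 + 2 + 5 - 40) mod 7
= 38 mod 7 = 3
h=3 → Tuesday

Tuesday


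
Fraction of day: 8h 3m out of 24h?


Total minutes: 8×60 + 3 = 483
Day = 24×60 = 1440 minutes
Fraction = 483/1440 ≈ 0.3354
As a percentage: 483/1440 × 100 ≈ 33.54%

0.3354 (33.54%)


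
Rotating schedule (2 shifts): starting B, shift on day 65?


Shifts: A, B
Start: B (index 1)
Day 65: (1 + 65 - 1) mod 2
= 65 mod 2
= 1
Index 1 → shift B

Shift B


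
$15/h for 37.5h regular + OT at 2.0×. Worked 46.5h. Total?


$832.50

Regular: 37.5h × $15 = $562.50
Overtime: 46.5 - 37.5 = 9.0h
OT pay: 9.0h × $15 × 2.0 = $270.00
Total = $562.50 + $270.00 = $832.50


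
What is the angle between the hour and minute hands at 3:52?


Hour hand = 3×30 + 52×0.5 = 116.0°
Minute hand = 52×6 = 312°
Difference = |116.0 - 312| = 196.0°
Since > 180°: 360 - 196.0 = 164.0°

164.0°


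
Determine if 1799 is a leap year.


Rules: divisible by 4 AND (not by 100 OR by 400)
1799 ÷ 4 = 449 remainder 3 → not divisible by 4
Not divisible by 4 → not a leap year

No


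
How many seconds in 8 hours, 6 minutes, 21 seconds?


29181 seconds

Hours: 8 × 3600 = 28800
Minutes: 6 × 60 = 360
Seconds: 21
Total = 28800 + 360 + 21 = 29181


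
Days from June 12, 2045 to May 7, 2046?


From June 12, 2045 to May 7, 2046
Rest of June 2045: 30 - 12 = 18
Full months: July 31, August 31, September 30, October 31, November 30, December 31, January 31, February 2046 28, March 31, April 30
Days into May 2046: 7
Total = 18 + 31 + 31 + 30 + 31 + 30 + 31 + 31 + 28 + 31 + 30 + 7 = 329 days

329 days


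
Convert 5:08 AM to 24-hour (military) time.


Input: 5:08 AM
AM hour stays: 5

05:08


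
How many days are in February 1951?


Month: February (month 2)
February: 28 or 29 (leap year)
1951 leap year? No

28 days


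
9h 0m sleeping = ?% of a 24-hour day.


Time: 540 minutes
Day: 1440 minutes
Percentage = (540/1440) × 100 = 37.5%

37.5%


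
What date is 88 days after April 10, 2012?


Start: April 10, 2012
Add 88 days
April 10 → May 1: 30 - 10 + 1 = 21 days (88 - 21 = 67 left)
May 1 → June 1: 31 - 1 + 1 = 31 days (67 - 31 = 36 left)
June 1 → July 1: 30 - 1 + 1 = 30 days (36 - 30 = 6 left)
July 1 + 6 = July 7, 2012

July 7, 2012


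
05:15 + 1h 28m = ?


Start: 315 minutes from midnight
Add: 88 minutes
Total: 403 minutes
Hours: 403 ÷ 60 = 6 remainder 43

06:43


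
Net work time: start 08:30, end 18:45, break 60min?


9h 15m (555 minutes)

Total time = (18×60+45) - (8×60+30)
= 1125 - 510 = 615 min
Minus break: 615 - 60 = 555 min
= 9h 15m


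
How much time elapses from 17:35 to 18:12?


0h 37m

End time in minutes: 18×60 + 12 = 1092
Start time in minutes: 17×60 + 35 = 1055
Difference = 1092 - 1055 = 37 minutes
= 0 hours 37 minutes


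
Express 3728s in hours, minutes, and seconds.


1h 2m 8s

Hours: 3728 ÷ 3600 = 1 remainder 128
Minutes: 128 ÷ 60 = 2 remainder 8
Seconds: 8


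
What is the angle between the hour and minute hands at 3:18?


Hour hand = 3×30 + 18×0.5 = 99.0°
Minute hand = 18×6 = 108°
Difference = |99.0 - 108| = 9.0°

9.0°


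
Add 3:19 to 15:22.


18:41

Start: 922 minutes from midnight
Add: 199 minutes
Total: 1121 minutes
Hours: 1121 ÷ 60 = 18 remainder 41


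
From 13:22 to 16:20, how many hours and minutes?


2h 58m

End time in minutes: 16×60 + 20 = 980
Start time in minutes: 13×60 + 22 = 802
Difference = 980 - 802 = 178 minutes
= 2 hours 58 minutes


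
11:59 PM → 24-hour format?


23:59

Input: 11:59 PM
PM: 11 + 12 = 23


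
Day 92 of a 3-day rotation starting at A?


Shift B

Shifts: A, B, C
Start: A (index 0)
Day 92: (0 + 92 - 1) mod 3
= 91 mod 3
= 1
Index 1 → shift B


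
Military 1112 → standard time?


Hour: 11
11 < 12 → AM

11:12 AM


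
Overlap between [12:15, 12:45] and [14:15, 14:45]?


0 minutes

Meeting A: 735-765 (in minutes from midnight)
Meeting B: 855-885
Overlap start = max(735, 855) = 855
Overlap end = min(765, 885) = 765
Overlap = max(0, 765 - 855) = 0 min


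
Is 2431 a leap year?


Rules: divisible by 4 AND (not by 100 OR by 400)
2431 ÷ 4 = 607 remainder 3 → not divisible by 4
Not divisible by 4 → not a leap year

No


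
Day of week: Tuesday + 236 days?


Sunday

Start: Tuesday (index 1)
(1 + 236) mod 7
= 237 mod 7
= 6
Index 6 → Sunday


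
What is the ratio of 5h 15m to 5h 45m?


21:23 (0.91)

Duration 1: 315 minutes
Duration 2: 345 minutes
Ratio = 315:345
GCD = 15
Simplified = 21:23
As a decimal: 21/23 ≈ 0.91


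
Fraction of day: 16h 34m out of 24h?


Total minutes: 16×60 + 34 = 994
Day = 24×60 = 1440 minutes
Fraction = 994/1440 ≈ 0.6903
As a percentage: 994/1440 × 100 ≈ 69.03%

0.6903 (69.03%)


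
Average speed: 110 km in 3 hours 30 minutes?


31.4 km/h

Distance: 110 km
Time: 3h 30m = 210 min = 210/60 = 7/2 hours
Speed = 110 ÷ (7/2) = 110 × 2 / 7 = 220/7 ≈ 31.4 km/h


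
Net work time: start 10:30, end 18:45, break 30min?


7h 45m (465 minutes)

Total time = (18×60+45) - (10×60+30)
= 1125 - 630 = 495 min
Minus break: 495 - 30 = 465 min
= 7h 45m


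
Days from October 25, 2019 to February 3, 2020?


From October 25, 2019 to February 3, 2020
Rest of October 2019: 31 - 25 = 6
Full months: November 30, December 31, January 31
Days into February 2020: 3
Total = 6 + 30 + 31 + 31 + 3 = 101 days

101 days


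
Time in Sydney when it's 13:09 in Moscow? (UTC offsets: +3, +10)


Time difference = UTC+10 - UTC+3 = +7 hours
New hour = (13 + 7) mod 24
= 20 mod 24 = 20
Minutes unchanged → 20:09

20:09


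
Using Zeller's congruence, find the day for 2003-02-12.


Wednesday

Zeller's congruence:
q=12, m=14, k=2, j=20
h = (12 + ⌊13×15/5⌋ + 2 + ⌊2/4⌋ + ⌊20/4⌋ - 2×20) mod 7
= (12 + 39 + 2 + 0 + 5 - 40) mod 7
= 18 mod 7 = 4
h=4 → Wednesday


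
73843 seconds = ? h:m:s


20h 30m 43s

Hours: 73843 ÷ 3600 = 20 remainder 1843
Minutes: 1843 ÷ 60 = 30 remainder 43
Seconds: 43


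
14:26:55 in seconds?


52015 seconds

Hours: 14 × 3600 = 50400
Minutes: 26 × 60 = 1560
Seconds: 55
Total = 50400 + 1560 + 55 = 52015


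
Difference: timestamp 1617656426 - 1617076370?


580056 seconds (161.1 hours / 6.71 days)

Difference = 1617656426 - 1617076370 = 580056 seconds
In hours: 580056 / 3600 ≈ 161.1
In days: 580056 / 86400 ≈ 6.71


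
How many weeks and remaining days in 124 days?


Weeks: 124 ÷ 7 = 17 remainder 5

17 weeks 5 days


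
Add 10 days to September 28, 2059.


October 8, 2059

Start: September 28, 2059
Add 10 days
September 28 → October 1: 30 - 28 + 1 = 3 days (10 - 3 = 7 left)
October 1 + 7 = October 8, 2059


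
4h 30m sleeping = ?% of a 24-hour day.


18.8%

Time: 270 minutes
Day: 1440 minutes
Percentage = (270/1440) × 100 ≈ 18.8%


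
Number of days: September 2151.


30 days

Month: September (month 9)
September has 30 days


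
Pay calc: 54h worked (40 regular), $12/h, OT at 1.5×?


Regular: 40h × $12 = $480.00
Overtime: 54 - 40 = 14h
OT pay: 14h × $12 × 1.5 = $252.00
Total = $480.00 + $252.00 = $732.00

$732.00


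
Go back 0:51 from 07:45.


06:54

Start: 465 minutes from midnight
Subtract: 51 minutes
Remaining: 465 - 51 = 414
Hours: 6, Minutes: 54


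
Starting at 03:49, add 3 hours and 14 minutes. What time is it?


07:03

Start: 229 minutes from midnight
Add: 194 minutes
Total: 423 minutes
Hours: 423 ÷ 60 = 7 remainder 3


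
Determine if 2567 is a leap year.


No

Rules: divisible by 4 AND (not by 100 OR by 400)
2567 ÷ 4 = 641 remainder 3 → not divisible by 4
Not divisible by 4 → not a leap year


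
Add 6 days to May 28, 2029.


June 3, 2029

Start: May 28, 2029
Add 6 days
May 28 → June 1: 31 - 28 + 1 = 4 days (6 - 4 = 2 left)
June 1 + 2 = June 3, 2029


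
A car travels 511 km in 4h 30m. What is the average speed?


Distance: 511 km
Time: 4h 30m = 270 min = 270/60 = 9/2 hours
Speed = 511 ÷ (9/2) = 511 × 2 / 9 = 1022/9 ≈ 113.6 km/h

113.6 km/h


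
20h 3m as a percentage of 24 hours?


Total minutes: 20×60 + 3 = 1203
Day = 24×60 = 1440 minutes
Fraction = 1203/1440 ≈ 0.8354
As a percentage: 1203/1440 × 100 ≈ 83.54%

0.8354 (83.54%)


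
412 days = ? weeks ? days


58 weeks 6 days

Weeks: 412 ÷ 7 = 58 remainder 6


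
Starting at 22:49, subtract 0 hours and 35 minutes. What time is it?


Start: 1369 minutes from midnight
Subtract: 35 minutes
Remaining: 1369 - 35 = 1334
Hours: 22, Minutes: 14

22:14


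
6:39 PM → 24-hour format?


Input: 6:39 PM
PM: 6 + 12 = 18

18:39


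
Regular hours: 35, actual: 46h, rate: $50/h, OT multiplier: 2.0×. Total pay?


Regular: 35h × $50 = $1750.00
Overtime: 46 - 35 = 11h
OT pay: 11h × $50 × 2.0 = $1100.00
Total = $1750.00 + $1100.00 = $2850.00

$2850.00


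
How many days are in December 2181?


Month: December (month 12)
December has 31 days

31 days


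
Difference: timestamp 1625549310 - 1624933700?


Difference = 1625549310 - 1624933700 = 615610 seconds
In hours: 615610 / 3600 ≈ 171.0
In days: 615610 / 86400 ≈ 7.13

615610 seconds (171.0 hours / 7.13 days)


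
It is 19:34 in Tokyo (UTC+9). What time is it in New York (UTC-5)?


05:34

Time difference = UTC-5 - UTC+9 = -14 hours
New hour = (19 -14) mod 24
= 5 mod 24 = 5
Minutes unchanged → 05:34


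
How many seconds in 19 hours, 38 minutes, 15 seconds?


Hours: 19 × 3600 = 68400
Minutes: 38 × 60 = 2280
Seconds: 15
Total = 68400 + 2280 + 15 = 70695

70695 seconds


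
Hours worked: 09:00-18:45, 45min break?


9h 0m (540 minutes)

Total time = (18×60+45) - (9×60+0)
= 1125 - 540 = 585 min
Minus break: 585 - 45 = 540 min
= 9h 0m


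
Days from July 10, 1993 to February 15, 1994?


From July 10, 1993 to February 15, 1994
Rest of July 1993: 31 - 10 = 21
Full months: August 31, September 30, October 31, November 30, December 31, January 31
Days into February 1994: 15
Total = 21 + 31 + 30 + 31 + 30 + 31 + 31 + 15 = 220 days

220 days


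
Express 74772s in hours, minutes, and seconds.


Hours: 74772 ÷ 3600 = 20 remainder 2772
Minutes: 2772 ÷ 60 = 46 remainder 12
Seconds: 12

20h 46m 12s


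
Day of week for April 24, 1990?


Tuesday

Zeller's congruence:
q=24, m=4, k=90, j=19
h = (24 + ⌊13×5/5⌋ + 90 + ⌊90/4⌋ + ⌊19/4⌋ - 2×19) mod 7
= (24 + 13 + 90 + 22 + 4 - 38) mod 7
= 115 mod 7 = 3
h=3 → Tuesday


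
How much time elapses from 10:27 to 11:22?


0h 55m

End time in minutes: 11×60 + 22 = 682
Start time in minutes: 10×60 + 27 = 627
Difference = 682 - 627 = 55 minutes
= 0 hours 55 minutes


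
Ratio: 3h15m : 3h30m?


13:14 (0.93)

Duration 1: 195 minutes
Duration 2: 210 minutes
Ratio = 195:210
GCD = 15
Simplified = 13:14
As a decimal: 13/14 ≈ 0.93


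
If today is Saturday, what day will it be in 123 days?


Start: Saturday (index 5)
(5 + 123) mod 7
= 128 mod 7
= 2
Index 2 → Wednesday

Wednesday


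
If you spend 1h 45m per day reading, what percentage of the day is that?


Time: 105 minutes
Day: 1440 minutes
Percentage = (105/1440) × 100 ≈ 7.3%

7.3%


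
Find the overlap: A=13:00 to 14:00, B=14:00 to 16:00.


Meeting A: 780-840 (in minutes from midnight)
Meeting B: 840-960
Overlap start = max(780, 840) = 840
Overlap end = min(840, 960) = 840
Overlap = max(0, 840 - 840) = 0 min

0 minutes


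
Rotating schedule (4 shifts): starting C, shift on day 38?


Shift D

Shifts: A, B, C, D
Start: C (index 2)
Day 38: (2 + 38 - 1) mod 4
= 39 mod 4
= 3
Index 3 → shift D


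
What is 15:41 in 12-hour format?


Hour: 15
15 - 12 = 3 → PM

3:41 PM


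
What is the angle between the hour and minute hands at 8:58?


79.0°

Hour hand = 8×30 + 58×0.5 = 269.0°
Minute hand = 58×6 = 348°
Difference = |269.0 - 348| = 79.0°


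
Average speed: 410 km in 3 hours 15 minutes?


126.2 km/h

Distance: 410 km
Time: 3h 15m = 195 min = 195/60 = 13/4 hours
Speed = 410 ÷ (13/4) = 410 × 4 / 13 = 1640/13 ≈ 126.2 km/h


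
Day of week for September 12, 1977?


Monday

Zeller's congruence:
q=12, m=9, k=77, j=19
h = (12 + ⌊13×10/5⌋ + 77 + ⌊77/4⌋ + ⌊19/4⌋ - 2×19) mod 7
= (12 + 26 + 77 + 19 + 4 - 38) mod 7
= 100 mod 7 = 2
h=2 → Monday


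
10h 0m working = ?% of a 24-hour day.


Time: 600 minutes
Day: 1440 minutes
Percentage = (600/1440) × 100 ≈ 41.7%

41.7%


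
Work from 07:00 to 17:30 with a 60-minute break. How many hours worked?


Total time = (17×60+30) - (7×60+0)
= 1050 - 420 = 630 min
Minus break: 630 - 60 = 570 min
= 9h 30m

9h 30m (570 minutes)


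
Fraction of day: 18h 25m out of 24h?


Total minutes: 18×60 + 25 = 1105
Day = 24×60 = 1440 minutes
Fraction = 1105/1440 ≈ 0.7674
As a percentage: 1105/1440 × 100 ≈ 76.74%

0.7674 (76.74%)


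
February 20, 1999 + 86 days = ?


Start: February 20, 1999
Add 86 days
February 20 → March 1: 28 - 20 + 1 = 9 days (86 - 9 = 77 left)
March 1 → April 1: 31 - 1 + 1 = 31 days (77 - 31 = 46 left)
April 1 → May 1: 30 - 1 + 1 = 30 days (46 - 30 = 16 left)
May 1 + 16 = May 17, 1999

May 17, 1999


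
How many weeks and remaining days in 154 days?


Weeks: 154 ÷ 7 = 22 remainder 0

22 weeks 0 days


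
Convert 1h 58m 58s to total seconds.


7138 seconds

Hours: 1 × 3600 = 3600
Minutes: 58 × 60 = 3480
Seconds: 58
Total = 3600 + 3480 + 58 = 7138


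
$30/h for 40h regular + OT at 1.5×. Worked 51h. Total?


Regular: 40h × $30 = $1200.00
Overtime: 51 - 40 = 11h
OT pay: 11h × $30 × 1.5 = $495.00
Total = $1200.00 + $495.00 = $1695.00

$1695.00


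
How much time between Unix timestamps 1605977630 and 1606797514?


Difference = 1606797514 - 1605977630 = 819884 seconds
In hours: 819884 / 3600 ≈ 227.7
In days: 819884 / 86400 ≈ 9.49

819884 seconds (227.7 hours / 9.49 days)


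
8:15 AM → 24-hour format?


Input: 8:15 AM
AM hour stays: 8

08:15


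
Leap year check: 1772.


Rules: divisible by 4 AND (not by 100 OR by 400)
1772 ÷ 4 = 443 exactly → divisible by 4
1772 ÷ 100 = 17 remainder 72 → not divisible by 100
Divisible by 4 but not by 100 → leap year

Yes


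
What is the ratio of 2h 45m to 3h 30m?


Duration 1: 165 minutes
Duration 2: 210 minutes
Ratio = 165:210
GCD = 15
Simplified = 11:14
As a decimal: 11/14 ≈ 0.79

11:14 (0.79)


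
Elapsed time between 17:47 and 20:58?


End time in minutes: 20×60 + 58 = 1258
Start time in minutes: 17×60 + 47 = 1067
Difference = 1258 - 1067 = 191 minutes
= 3 hours 11 minutes

3h 11m


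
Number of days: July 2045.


31 days

Month: July (month 7)
July has 31 days


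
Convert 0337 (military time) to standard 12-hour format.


Hour: 3
3 < 12 → AM

3:37 AM


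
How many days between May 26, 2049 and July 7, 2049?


42 days

From May 26, 2049 to July 7, 2049
Rest of May 2049: 31 - 26 = 5
Full months: June 30
Days into July 2049: 7
Total = 5 + 30 + 7 = 42 days


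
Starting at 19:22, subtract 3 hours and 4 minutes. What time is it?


16:18

Start: 1162 minutes from midnight
Subtract: 184 minutes
Remaining: 1162 - 184 = 978
Hours: 16, Minutes: 18


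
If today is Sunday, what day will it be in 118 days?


Saturday

Start: Sunday (index 6)
(6 + 118) mod 7
= 124 mod 7
= 5
Index 5 → Saturday


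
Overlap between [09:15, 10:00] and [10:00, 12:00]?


0 minutes

Meeting A: 555-600 (in minutes from midnight)
Meeting B: 600-720
Overlap start = max(555, 600) = 600
Overlap end = min(600, 720) = 600
Overlap = max(0, 600 - 600) = 0 min


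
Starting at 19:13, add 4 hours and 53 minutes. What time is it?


00:06 (next day)

Start: 1153 minutes from midnight
Add: 293 minutes
Total: 1446 minutes
Hours: 1446 ÷ 60 = 24 remainder 6
24 ≥ 24 → 24 - 24 = 0 (next day)


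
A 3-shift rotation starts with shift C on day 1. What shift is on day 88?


Shifts: A, B, C
Start: C (index 2)
Day 88: (2 + 88 - 1) mod 3
= 89 mod 3
= 2
Index 2 → shift C

Shift C


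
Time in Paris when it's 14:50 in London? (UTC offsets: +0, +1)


15:50

Time difference = UTC+1 - UTC+0 = +1 hours
New hour = (14 + 1) mod 24
= 15 mod 24 = 15
Minutes unchanged → 15:50


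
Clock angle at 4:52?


166.0°

Hour hand = 4×30 + 52×0.5 = 146.0°
Minute hand = 52×6 = 312°
Difference = |146.0 - 312| = 166.0°


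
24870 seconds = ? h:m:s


Hours: 24870 ÷ 3600 = 6 remainder 3270
Minutes: 3270 ÷ 60 = 54 remainder 30
Seconds: 30

6h 54m 30s


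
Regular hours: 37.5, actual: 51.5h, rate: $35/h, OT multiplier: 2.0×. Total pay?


$2292.50

Regular: 37.5h × $35 = $1312.50
Overtime: 51.5 - 37.5 = 14.0h
OT pay: 14.0h × $35 × 2.0 = $980.00
Total = $1312.50 + $980.00 = $2292.50


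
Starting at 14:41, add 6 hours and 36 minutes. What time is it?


Start: 881 minutes from midnight
Add: 396 minutes
Total: 1277 minutes
Hours: 1277 ÷ 60 = 21 remainder 17

21:17


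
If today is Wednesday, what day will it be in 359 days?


Friday

Start: Wednesday (index 2)
(2 + 359) mod 7
= 361 mod 7
= 4
Index 4 → Friday


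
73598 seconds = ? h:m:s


Hours: 73598 ÷ 3600 = 20 remainder 1598
Minutes: 1598 ÷ 60 = 26 remainder 38
Seconds: 38

20h 26m 38s


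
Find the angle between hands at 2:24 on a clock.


Hour hand = 2×30 + 24×0.5 = 72.0°
Minute hand = 24×6 = 144°
Difference = |72.0 - 144| = 72.0°

72.0°


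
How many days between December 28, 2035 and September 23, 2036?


From December 28, 2035 to September 23, 2036
Rest of December 2035: 31 - 28 = 3
Full months: January 31, February 2036 29, March 31, April 30, May 31, June 30, July 31, August 31
Days into September 2036: 23
Total = 3 + 31 + 29 + 31 + 30 + 31 + 30 + 31 + 31 + 23 = 270 days

270 days


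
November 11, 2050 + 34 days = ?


December 15, 2050

Start: November 11, 2050
Add 34 days
November 11 → December 1: 30 - 11 + 1 = 20 days (34 - 20 = 14 left)
December 1 + 14 = December 15, 2050


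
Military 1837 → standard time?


6:37 PM

Hour: 18
18 - 12 = 6 → PM


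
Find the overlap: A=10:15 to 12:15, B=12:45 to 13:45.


0 minutes

Meeting A: 615-735 (in minutes from midnight)
Meeting B: 765-825
Overlap start = max(615, 765) = 765
Overlap end = min(735, 825) = 735
Overlap = max(0, 735 - 765) = 0 min


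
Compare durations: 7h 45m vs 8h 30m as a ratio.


Duration 1: 465 minutes
Duration 2: 510 minutes
Ratio = 465:510
GCD = 15
Simplified = 31:34
As a decimal: 31/34 ≈ 0.91

31:34 (0.91)


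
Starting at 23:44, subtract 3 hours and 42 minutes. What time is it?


Start: 1424 minutes from midnight
Subtract: 222 minutes
Remaining: 1424 - 222 = 1202
Hours: 20, Minutes: 2

20:02


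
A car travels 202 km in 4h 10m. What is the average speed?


48.5 km/h

Distance: 202 km
Time: 4h 10m = 250 min = 250/60 = 25/6 hours
Speed = 202 ÷ (25/6) = 202 × 6 / 25 = 1212/25 ≈ 48.5 km/h


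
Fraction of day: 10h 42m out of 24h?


0.4458 (44.58%)

Total minutes: 10×60 + 42 = 642
Day = 24×60 = 1440 minutes
Fraction = 642/1440 ≈ 0.4458
As a percentage: 642/1440 × 100 ≈ 44.58%


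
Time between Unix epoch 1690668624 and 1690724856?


Difference = 1690724856 - 1690668624 = 56232 seconds
In hours: 56232 / 3600 ≈ 15.6
In days: 56232 / 86400 ≈ 0.65

56232 seconds (15.6 hours / 0.65 days)


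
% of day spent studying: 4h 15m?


Time: 255 minutes
Day: 1440 minutes
Percentage = (255/1440) × 100 ≈ 17.7%

17.7%


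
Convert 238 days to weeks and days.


Weeks: 238 ÷ 7 = 34 remainder 0

34 weeks 0 days


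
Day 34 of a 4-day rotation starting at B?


Shift C

Shifts: A, B, C, D
Start: B (index 1)
Day 34: (1 + 34 - 1) mod 4
= 34 mod 4
= 2
Index 2 → shift C


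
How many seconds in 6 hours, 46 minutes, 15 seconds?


24375 seconds

Hours: 6 × 3600 = 21600
Minutes: 46 × 60 = 2760
Seconds: 15
Total = 21600 + 2760 + 15 = 24375


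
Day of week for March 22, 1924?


Saturday

Zeller's congruence:
q=22, m=3, k=24, j=19
h = (22 + ⌊13×4/5⌋ + 24 + ⌊24/4⌋ + ⌊19/4⌋ - 2×19) mod 7
= (22 + 10 + 24 + 6 + 4 - 38) mod 7
= 28 mod 7 = 0
h=0 → Saturday


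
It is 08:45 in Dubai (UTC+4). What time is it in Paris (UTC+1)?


05:45

Time difference = UTC+1 - UTC+4 = -3 hours
New hour = (8 -3) mod 24
= 5 mod 24 = 5
Minutes unchanged → 05:45


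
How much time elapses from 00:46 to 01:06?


0h 20m

End time in minutes: 1×60 + 6 = 66
Start time in minutes: 0×60 + 46 = 46
Difference = 66 - 46 = 20 minutes
= 0 hours 20 minutes


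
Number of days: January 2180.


Month: January (month 1)
January has 31 days

31 days


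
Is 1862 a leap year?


No

Rules: divisible by 4 AND (not by 100 OR by 400)
1862 ÷ 4 = 465 remainder 2 → not divisible by 4
Not divisible by 4 → not a leap year


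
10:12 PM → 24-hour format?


22:12

Input: 10:12 PM
PM: 10 + 12 = 22


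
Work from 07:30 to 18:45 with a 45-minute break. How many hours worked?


Total time = (18×60+45) - (7×60+30)
= 1125 - 450 = 675 min
Minus break: 675 - 45 = 630 min
= 10h 30m

10h 30m (630 minutes)


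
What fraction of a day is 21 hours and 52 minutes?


Total minutes: 21×60 + 52 = 1312
Day = 24×60 = 1440 minutes
Fraction = 1312/1440 ≈ 0.9111
As a percentage: 1312/1440 × 100 ≈ 91.11%

0.9111 (91.11%)


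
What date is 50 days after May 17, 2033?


July 6, 2033

Start: May 17, 2033
Add 50 days
May 17 → June 1: 31 - 17 + 1 = 15 days (50 - 15 = 35 left)
June 1 → July 1: 30 - 1 + 1 = 30 days (35 - 30 = 5 left)
July 1 + 5 = July 6, 2033


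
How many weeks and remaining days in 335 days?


47 weeks 6 days

Weeks: 335 ÷ 7 = 47 remainder 6


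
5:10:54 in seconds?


Hours: 5 × 3600 = 18000
Minutes: 10 × 60 = 600
Seconds: 54
Total = 18000 + 600 + 54 = 18654

18654 seconds


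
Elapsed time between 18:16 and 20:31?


End time in minutes: 20×60 + 31 = 1231
Start time in minutes: 18×60 + 16 = 1096
Difference = 1231 - 1096 = 135 minutes
= 2 hours 15 minutes

2h 15m


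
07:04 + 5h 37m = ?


12:41

Start: 424 minutes from midnight
Add: 337 minutes
Total: 761 minutes
Hours: 761 ÷ 60 = 12 remainder 41


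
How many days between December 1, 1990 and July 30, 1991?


From December 1, 1990 to July 30, 1991
Rest of December 1990: 31 - 1 = 30
Full months: January 31, February 1991 28, March 31, April 30, May 31, June 30
Days into July 1991: 30
Total = 30 + 31 + 28 + 31 + 30 + 31 + 30 + 30 = 241 days

241 days


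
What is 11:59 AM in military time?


11:59

Input: 11:59 AM
AM hour stays: 11


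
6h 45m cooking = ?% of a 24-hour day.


Time: 405 minutes
Day: 1440 minutes
Percentage = (405/1440) × 100 ≈ 28.1%

28.1%


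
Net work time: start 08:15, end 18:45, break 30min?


10h 0m (600 minutes)

Total time = (18×60+45) - (8×60+15)
= 1125 - 495 = 630 min
Minus break: 630 - 30 = 600 min
= 10h 0m


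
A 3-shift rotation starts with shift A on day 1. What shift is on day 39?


Shifts: A, B, C
Start: A (index 0)
Day 39: (0 + 39 - 1) mod 3
= 38 mod 3
= 2
Index 2 → shift C

Shift C


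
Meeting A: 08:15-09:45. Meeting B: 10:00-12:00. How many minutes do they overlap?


0 minutes

Meeting A: 495-585 (in minutes from midnight)
Meeting B: 600-720
Overlap start = max(495, 600) = 600
Overlap end = min(585, 720) = 585
Overlap = max(0, 585 - 600) = 0 min


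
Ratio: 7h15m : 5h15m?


Duration 1: 435 minutes
Duration 2: 315 minutes
Ratio = 435:315
GCD = 15
Simplified = 29:21
As a decimal: 29/21 ≈ 1.38

29:21 (1.38)


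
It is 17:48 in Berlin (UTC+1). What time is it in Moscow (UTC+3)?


19:48

Time difference = UTC+3 - UTC+1 = +2 hours
New hour = (17 + 2) mod 24
= 19 mod 24 = 19
Minutes unchanged → 19:48
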